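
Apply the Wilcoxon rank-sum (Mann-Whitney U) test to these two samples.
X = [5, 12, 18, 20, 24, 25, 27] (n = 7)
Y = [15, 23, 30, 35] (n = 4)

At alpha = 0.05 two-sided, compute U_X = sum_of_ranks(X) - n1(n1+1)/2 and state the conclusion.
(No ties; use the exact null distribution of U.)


Step 1: Combine and sort all 11 observations; assign midranks.
sorted (value, group): (5,X), (12,X), (15,Y), (18,X), (20,X), (23,Y), (24,X), (25,X), (27,X), (30,Y), (35,Y)
ranks: 5->1, 12->2, 15->3, 18->4, 20->5, 23->6, 24->7, 25->8, 27->9, 30->10, 35->11
Step 2: Rank sum for X: R1 = 1 + 2 + 4 + 5 + 7 + 8 + 9 = 36.
Step 3: U_X = R1 - n1(n1+1)/2 = 36 - 7*8/2 = 36 - 28 = 8.
       U_Y = n1*n2 - U_X = 28 - 8 = 20.
Step 4: No ties, so the exact null distribution of U (based on enumerating the C(11,7) = 330 equally likely rank assignments) gives the two-sided p-value.
Step 5: p-value = 0.315152; compare to alpha = 0.05. fail to reject H0.

U_X = 8, p = 0.315152, fail to reject H0 at alpha = 0.05.


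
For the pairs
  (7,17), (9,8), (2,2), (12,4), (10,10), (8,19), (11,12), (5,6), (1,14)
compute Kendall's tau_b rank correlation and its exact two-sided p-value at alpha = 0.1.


Step 1: Enumerate the 36 unordered pairs (i,j) with i<j and classify each by sign(x_j-x_i) * sign(y_j-y_i).
  (1,2):dx=+2,dy=-9->D; (1,3):dx=-5,dy=-15->C; (1,4):dx=+5,dy=-13->D; (1,5):dx=+3,dy=-7->D
  (1,6):dx=+1,dy=+2->C; (1,7):dx=+4,dy=-5->D; (1,8):dx=-2,dy=-11->C; (1,9):dx=-6,dy=-3->C
  (2,3):dx=-7,dy=-6->C; (2,4):dx=+3,dy=-4->D; (2,5):dx=+1,dy=+2->C; (2,6):dx=-1,dy=+11->D
  (2,7):dx=+2,dy=+4->C; (2,8):dx=-4,dy=-2->C; (2,9):dx=-8,dy=+6->D; (3,4):dx=+10,dy=+2->C
  (3,5):dx=+8,dy=+8->C; (3,6):dx=+6,dy=+17->C; (3,7):dx=+9,dy=+10->C; (3,8):dx=+3,dy=+4->C
  (3,9):dx=-1,dy=+12->D; (4,5):dx=-2,dy=+6->D; (4,6):dx=-4,dy=+15->D; (4,7):dx=-1,dy=+8->D
  (4,8):dx=-7,dy=+2->D; (4,9):dx=-11,dy=+10->D; (5,6):dx=-2,dy=+9->D; (5,7):dx=+1,dy=+2->C
  (5,8):dx=-5,dy=-4->C; (5,9):dx=-9,dy=+4->D; (6,7):dx=+3,dy=-7->D; (6,8):dx=-3,dy=-13->C
  (6,9):dx=-7,dy=-5->C; (7,8):dx=-6,dy=-6->C; (7,9):dx=-10,dy=+2->D; (8,9):dx=-4,dy=+8->D
Step 2: C = 18, D = 18, total pairs = 36.
Step 3: tau = (C - D)/(n(n-1)/2) = (18 - 18)/36 = 0.000000.
Step 4: Exact two-sided p-value (enumerate n! = 362880 permutations of y under H0): p = 1.000000.
Step 5: alpha = 0.1. fail to reject H0.

tau_b = 0.0000 (C=18, D=18), p = 1.000000, fail to reject H0.


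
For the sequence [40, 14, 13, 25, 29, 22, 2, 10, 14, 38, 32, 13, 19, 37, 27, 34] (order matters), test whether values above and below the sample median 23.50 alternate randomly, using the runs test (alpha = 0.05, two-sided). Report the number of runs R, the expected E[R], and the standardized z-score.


Step 1: Compute median = 23.50; label A = above, B = below.
Labels in order: ABBAABBBBAABBAAA  (n_A = 8, n_B = 8)
Step 2: Count runs R = 7.
Step 3: Under H0 (random ordering), E[R] = 2*n_A*n_B/(n_A+n_B) + 1 = 2*8*8/16 + 1 = 9.0000.
        Var[R] = 2*n_A*n_B*(2*n_A*n_B - n_A - n_B) / ((n_A+n_B)^2 * (n_A+n_B-1)) = 14336/3840 = 3.7333.
        SD[R] = 1.9322.
Step 4: Continuity-corrected z = (R + 0.5 - E[R]) / SD[R] = (7 + 0.5 - 9.0000) / 1.9322 = -0.7763.
Step 5: Two-sided p-value via normal approximation = 2*(1 - Phi(|z|)) = 0.437558.
Step 6: alpha = 0.05. fail to reject H0.

R = 7, z = -0.7763, p = 0.437558, fail to reject H0.


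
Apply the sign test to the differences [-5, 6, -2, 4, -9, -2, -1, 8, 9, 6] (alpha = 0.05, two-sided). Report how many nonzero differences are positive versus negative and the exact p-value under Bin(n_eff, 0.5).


Step 1: Discard zero differences. Original n = 10; n_eff = number of nonzero differences = 10.
Nonzero differences (with sign): -5, +6, -2, +4, -9, -2, -1, +8, +9, +6
Step 2: Count signs: positive = 5, negative = 5.
Step 3: Under H0: P(positive) = 0.5, so the number of positives S ~ Bin(10, 0.5).
Step 4: Two-sided exact p-value = sum of Bin(10,0.5) probabilities at or below the observed probability = 1.000000.
Step 5: alpha = 0.05. fail to reject H0.

n_eff = 10, pos = 5, neg = 5, p = 1.000000, fail to reject H0.


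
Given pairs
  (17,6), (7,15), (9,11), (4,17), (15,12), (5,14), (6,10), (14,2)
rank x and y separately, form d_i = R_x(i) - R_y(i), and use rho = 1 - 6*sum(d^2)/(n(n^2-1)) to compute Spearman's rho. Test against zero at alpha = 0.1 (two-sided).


Step 1: Rank x and y separately (midranks; no ties here).
rank(x): 17->8, 7->4, 9->5, 4->1, 15->7, 5->2, 6->3, 14->6
rank(y): 6->2, 15->7, 11->4, 17->8, 12->5, 14->6, 10->3, 2->1
Step 2: d_i = R_x(i) - R_y(i); compute d_i^2.
  (8-2)^2=36, (4-7)^2=9, (5-4)^2=1, (1-8)^2=49, (7-5)^2=4, (2-6)^2=16, (3-3)^2=0, (6-1)^2=25
sum(d^2) = 140.
Step 3: rho = 1 - 6*140 / (8*(8^2 - 1)) = 1 - 840/504 = -0.666667.
Step 4: Under H0, t = rho * sqrt((n-2)/(1-rho^2)) = -2.1909 ~ t(6).
Step 5: Two-sided p-value from the t-distribution with 6 df = 0.070988.
Step 6: alpha = 0.1. reject H0.

rho = -0.6667, p = 0.070988, reject H0 at alpha = 0.1.


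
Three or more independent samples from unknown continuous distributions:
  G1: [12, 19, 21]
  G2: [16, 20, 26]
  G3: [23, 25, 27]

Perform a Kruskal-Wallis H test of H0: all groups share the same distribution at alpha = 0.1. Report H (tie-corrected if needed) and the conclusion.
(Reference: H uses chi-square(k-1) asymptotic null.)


Step 1: Combine all N = 9 observations and assign midranks.
sorted (value, group, rank): (12,G1,1), (16,G2,2), (19,G1,3), (20,G2,4), (21,G1,5), (23,G3,6), (25,G3,7), (26,G2,8), (27,G3,9)
Step 2: Sum ranks within each group.
R_1 = 9 (n_1 = 3)
R_2 = 14 (n_2 = 3)
R_3 = 22 (n_3 = 3)
Step 3: H = 12/(N(N+1)) * sum(R_i^2/n_i) - 3(N+1)
     = 12/(9*10) * (9^2/3 + 14^2/3 + 22^2/3) - 3*10
     = 0.133333 * 253.667 - 30
     = 3.822222.
Step 4: No ties, so H is used without correction.
Step 5: Under H0, H ~ chi^2(2); p-value = 0.147916.
Step 6: alpha = 0.1. fail to reject H0.

H = 3.8222, df = 2, p = 0.147916, fail to reject H0.


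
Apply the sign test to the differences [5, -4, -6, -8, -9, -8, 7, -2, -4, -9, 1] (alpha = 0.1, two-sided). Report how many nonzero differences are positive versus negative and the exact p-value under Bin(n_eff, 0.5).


Step 1: Discard zero differences. Original n = 11; n_eff = number of nonzero differences = 11.
Nonzero differences (with sign): +5, -4, -6, -8, -9, -8, +7, -2, -4, -9, +1
Step 2: Count signs: positive = 3, negative = 8.
Step 3: Under H0: P(positive) = 0.5, so the number of positives S ~ Bin(11, 0.5).
Step 4: Two-sided exact p-value = sum of Bin(11,0.5) probabilities at or below the observed probability = 0.226562.
Step 5: alpha = 0.1. fail to reject H0.

n_eff = 11, pos = 3, neg = 8, p = 0.226562, fail to reject H0.


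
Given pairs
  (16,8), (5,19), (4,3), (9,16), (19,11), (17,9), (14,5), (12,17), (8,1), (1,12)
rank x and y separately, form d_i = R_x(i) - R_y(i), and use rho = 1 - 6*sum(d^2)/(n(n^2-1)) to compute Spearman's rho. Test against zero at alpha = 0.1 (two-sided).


Step 1: Rank x and y separately (midranks; no ties here).
rank(x): 16->8, 5->3, 4->2, 9->5, 19->10, 17->9, 14->7, 12->6, 8->4, 1->1
rank(y): 8->4, 19->10, 3->2, 16->8, 11->6, 9->5, 5->3, 17->9, 1->1, 12->7
Step 2: d_i = R_x(i) - R_y(i); compute d_i^2.
  (8-4)^2=16, (3-10)^2=49, (2-2)^2=0, (5-8)^2=9, (10-6)^2=16, (9-5)^2=16, (7-3)^2=16, (6-9)^2=9, (4-1)^2=9, (1-7)^2=36
sum(d^2) = 176.
Step 3: rho = 1 - 6*176 / (10*(10^2 - 1)) = 1 - 1056/990 = -0.066667.
Step 4: Under H0, t = rho * sqrt((n-2)/(1-rho^2)) = -0.1890 ~ t(8).
Step 5: Two-sided p-value from the t-distribution with 8 df = 0.854813.
Step 6: alpha = 0.1. fail to reject H0.

rho = -0.0667, p = 0.854813, fail to reject H0 at alpha = 0.1.


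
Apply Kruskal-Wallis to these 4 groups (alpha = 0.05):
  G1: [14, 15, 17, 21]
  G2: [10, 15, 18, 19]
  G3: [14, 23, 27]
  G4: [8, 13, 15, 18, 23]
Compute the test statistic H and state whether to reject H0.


Step 1: Combine all N = 16 observations and assign midranks.
sorted (value, group, rank): (8,G4,1), (10,G2,2), (13,G4,3), (14,G1,4.5), (14,G3,4.5), (15,G1,7), (15,G2,7), (15,G4,7), (17,G1,9), (18,G2,10.5), (18,G4,10.5), (19,G2,12), (21,G1,13), (23,G3,14.5), (23,G4,14.5), (27,G3,16)
Step 2: Sum ranks within each group.
R_1 = 33.5 (n_1 = 4)
R_2 = 31.5 (n_2 = 4)
R_3 = 35 (n_3 = 3)
R_4 = 36 (n_4 = 5)
Step 3: H = 12/(N(N+1)) * sum(R_i^2/n_i) - 3(N+1)
     = 12/(16*17) * (33.5^2/4 + 31.5^2/4 + 35^2/3 + 36^2/5) - 3*17
     = 0.044118 * 1196.16 - 51
     = 1.771691.
Step 4: Ties present; correction factor C = 1 - 42/(16^3 - 16) = 0.989706. Corrected H = 1.771691 / 0.989706 = 1.790119.
Step 5: Under H0, H ~ chi^2(3); p-value = 0.617088.
Step 6: alpha = 0.05. fail to reject H0.

H = 1.7901, df = 3, p = 0.617088, fail to reject H0.


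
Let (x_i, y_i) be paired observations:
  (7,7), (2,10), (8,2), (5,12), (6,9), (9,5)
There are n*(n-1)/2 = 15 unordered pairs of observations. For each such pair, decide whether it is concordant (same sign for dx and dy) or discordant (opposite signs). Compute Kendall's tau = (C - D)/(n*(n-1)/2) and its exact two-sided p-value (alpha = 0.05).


Step 1: Enumerate the 15 unordered pairs (i,j) with i<j and classify each by sign(x_j-x_i) * sign(y_j-y_i).
  (1,2):dx=-5,dy=+3->D; (1,3):dx=+1,dy=-5->D; (1,4):dx=-2,dy=+5->D; (1,5):dx=-1,dy=+2->D
  (1,6):dx=+2,dy=-2->D; (2,3):dx=+6,dy=-8->D; (2,4):dx=+3,dy=+2->C; (2,5):dx=+4,dy=-1->D
  (2,6):dx=+7,dy=-5->D; (3,4):dx=-3,dy=+10->D; (3,5):dx=-2,dy=+7->D; (3,6):dx=+1,dy=+3->C
  (4,5):dx=+1,dy=-3->D; (4,6):dx=+4,dy=-7->D; (5,6):dx=+3,dy=-4->D
Step 2: C = 2, D = 13, total pairs = 15.
Step 3: tau = (C - D)/(n(n-1)/2) = (2 - 13)/15 = -0.733333.
Step 4: Exact two-sided p-value (enumerate n! = 720 permutations of y under H0): p = 0.055556.
Step 5: alpha = 0.05. fail to reject H0.

tau_b = -0.7333 (C=2, D=13), p = 0.055556, fail to reject H0.


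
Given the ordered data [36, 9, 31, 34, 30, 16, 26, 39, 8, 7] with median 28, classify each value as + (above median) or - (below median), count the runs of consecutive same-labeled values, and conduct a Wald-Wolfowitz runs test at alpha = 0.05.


Step 1: Compute median = 28; label A = above, B = below.
Labels in order: ABAAABBABB  (n_A = 5, n_B = 5)
Step 2: Count runs R = 6.
Step 3: Under H0 (random ordering), E[R] = 2*n_A*n_B/(n_A+n_B) + 1 = 2*5*5/10 + 1 = 6.0000.
        Var[R] = 2*n_A*n_B*(2*n_A*n_B - n_A - n_B) / ((n_A+n_B)^2 * (n_A+n_B-1)) = 2000/900 = 2.2222.
        SD[R] = 1.4907.
Step 4: R = E[R], so z = 0 with no continuity correction.
Step 5: Two-sided p-value via normal approximation = 2*(1 - Phi(|z|)) = 1.000000.
Step 6: alpha = 0.05. fail to reject H0.

R = 6, z = 0.0000, p = 1.000000, fail to reject H0.


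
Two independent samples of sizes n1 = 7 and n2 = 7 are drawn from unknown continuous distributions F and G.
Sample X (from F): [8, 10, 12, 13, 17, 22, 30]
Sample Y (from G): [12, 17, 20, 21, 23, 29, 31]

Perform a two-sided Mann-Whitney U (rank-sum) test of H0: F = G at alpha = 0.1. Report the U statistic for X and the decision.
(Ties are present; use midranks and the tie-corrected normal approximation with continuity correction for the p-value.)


Step 1: Combine and sort all 14 observations; assign midranks.
sorted (value, group): (8,X), (10,X), (12,X), (12,Y), (13,X), (17,X), (17,Y), (20,Y), (21,Y), (22,X), (23,Y), (29,Y), (30,X), (31,Y)
ranks: 8->1, 10->2, 12->3.5, 12->3.5, 13->5, 17->6.5, 17->6.5, 20->8, 21->9, 22->10, 23->11, 29->12, 30->13, 31->14
Step 2: Rank sum for X: R1 = 1 + 2 + 3.5 + 5 + 6.5 + 10 + 13 = 41.
Step 3: U_X = R1 - n1(n1+1)/2 = 41 - 7*8/2 = 41 - 28 = 13.
       U_Y = n1*n2 - U_X = 49 - 13 = 36.
Step 4: Ties are present, so use the tie-corrected normal approximation (with continuity correction) for the p-value.
Step 5: p-value = 0.158945; compare to alpha = 0.1. fail to reject H0.

U_X = 13, p = 0.158945, fail to reject H0 at alpha = 0.1.


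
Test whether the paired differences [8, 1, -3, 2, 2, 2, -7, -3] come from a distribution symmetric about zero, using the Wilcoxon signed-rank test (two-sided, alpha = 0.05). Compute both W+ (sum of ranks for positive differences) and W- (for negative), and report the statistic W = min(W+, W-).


Step 1: Drop any zero differences (none here) and take |d_i|.
|d| = [8, 1, 3, 2, 2, 2, 7, 3]
Step 2: Midrank |d_i| (ties get averaged ranks).
ranks: |8|->8, |1|->1, |3|->5.5, |2|->3, |2|->3, |2|->3, |7|->7, |3|->5.5
Step 3: Attach original signs; sum ranks with positive sign and with negative sign.
W+ = 8 + 1 + 3 + 3 + 3 = 18
W- = 5.5 + 7 + 5.5 = 18
(Check: W+ + W- = 36 should equal n(n+1)/2 = 36.)
Step 4: Test statistic W = min(W+, W-) = 18.
Step 5: Ties in |d|, so use the tie-corrected normal approximation.
        E[W] = n(n+1)/4 = 8*9/4 = 18.
        Tie groups: |d|=2 (t=3), |d|=3 (t=2); sum(t^3 - t) = 30.
        Var[W] = n(n+1)(2n+1)/24 - sum(t^3-t)/48 = 1224/24 - 30/48 = 50.375.
        z = (W - E[W]) / sqrt(Var[W]) = (18 - 18) / 7.0975 = 0.0000.
        Two-sided p = 2*Phi(z) = 1.000000.
Step 6: alpha = 0.05. fail to reject H0.

W+ = 18, W- = 18, W = min = 18, p = 1.000000, fail to reject H0.


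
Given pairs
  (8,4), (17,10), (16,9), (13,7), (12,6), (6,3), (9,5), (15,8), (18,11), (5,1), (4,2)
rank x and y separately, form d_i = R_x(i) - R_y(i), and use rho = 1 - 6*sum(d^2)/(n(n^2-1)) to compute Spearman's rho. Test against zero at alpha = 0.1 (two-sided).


Step 1: Rank x and y separately (midranks; no ties here).
rank(x): 8->4, 17->10, 16->9, 13->7, 12->6, 6->3, 9->5, 15->8, 18->11, 5->2, 4->1
rank(y): 4->4, 10->10, 9->9, 7->7, 6->6, 3->3, 5->5, 8->8, 11->11, 1->1, 2->2
Step 2: d_i = R_x(i) - R_y(i); compute d_i^2.
  (4-4)^2=0, (10-10)^2=0, (9-9)^2=0, (7-7)^2=0, (6-6)^2=0, (3-3)^2=0, (5-5)^2=0, (8-8)^2=0, (11-11)^2=0, (2-1)^2=1, (1-2)^2=1
sum(d^2) = 2.
Step 3: rho = 1 - 6*2 / (11*(11^2 - 1)) = 1 - 12/1320 = 0.990909.
Step 4: Under H0, t = rho * sqrt((n-2)/(1-rho^2)) = 22.0966 ~ t(9).
Step 5: Two-sided p-value from the t-distribution with 9 df = 0.000000.
Step 6: alpha = 0.1. reject H0.

rho = 0.9909, p = 0.000000, reject H0 at alpha = 0.1.


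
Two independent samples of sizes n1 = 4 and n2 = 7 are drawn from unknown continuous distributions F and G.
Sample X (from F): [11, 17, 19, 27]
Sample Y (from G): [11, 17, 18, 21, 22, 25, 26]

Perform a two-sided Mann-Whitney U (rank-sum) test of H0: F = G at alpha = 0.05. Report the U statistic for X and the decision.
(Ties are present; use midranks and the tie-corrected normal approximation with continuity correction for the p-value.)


Step 1: Combine and sort all 11 observations; assign midranks.
sorted (value, group): (11,X), (11,Y), (17,X), (17,Y), (18,Y), (19,X), (21,Y), (22,Y), (25,Y), (26,Y), (27,X)
ranks: 11->1.5, 11->1.5, 17->3.5, 17->3.5, 18->5, 19->6, 21->7, 22->8, 25->9, 26->10, 27->11
Step 2: Rank sum for X: R1 = 1.5 + 3.5 + 6 + 11 = 22.
Step 3: U_X = R1 - n1(n1+1)/2 = 22 - 4*5/2 = 22 - 10 = 12.
       U_Y = n1*n2 - U_X = 28 - 12 = 16.
Step 4: Ties are present, so use the tie-corrected normal approximation (with continuity correction) for the p-value.
Step 5: p-value = 0.775820; compare to alpha = 0.05. fail to reject H0.

U_X = 12, p = 0.775820, fail to reject H0 at alpha = 0.05.


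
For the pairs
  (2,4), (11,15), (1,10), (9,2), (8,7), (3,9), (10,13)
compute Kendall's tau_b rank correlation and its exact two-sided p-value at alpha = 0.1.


Step 1: Enumerate the 21 unordered pairs (i,j) with i<j and classify each by sign(x_j-x_i) * sign(y_j-y_i).
  (1,2):dx=+9,dy=+11->C; (1,3):dx=-1,dy=+6->D; (1,4):dx=+7,dy=-2->D; (1,5):dx=+6,dy=+3->C
  (1,6):dx=+1,dy=+5->C; (1,7):dx=+8,dy=+9->C; (2,3):dx=-10,dy=-5->C; (2,4):dx=-2,dy=-13->C
  (2,5):dx=-3,dy=-8->C; (2,6):dx=-8,dy=-6->C; (2,7):dx=-1,dy=-2->C; (3,4):dx=+8,dy=-8->D
  (3,5):dx=+7,dy=-3->D; (3,6):dx=+2,dy=-1->D; (3,7):dx=+9,dy=+3->C; (4,5):dx=-1,dy=+5->D
  (4,6):dx=-6,dy=+7->D; (4,7):dx=+1,dy=+11->C; (5,6):dx=-5,dy=+2->D; (5,7):dx=+2,dy=+6->C
  (6,7):dx=+7,dy=+4->C
Step 2: C = 13, D = 8, total pairs = 21.
Step 3: tau = (C - D)/(n(n-1)/2) = (13 - 8)/21 = 0.238095.
Step 4: Exact two-sided p-value (enumerate n! = 5040 permutations of y under H0): p = 0.561905.
Step 5: alpha = 0.1. fail to reject H0.

tau_b = 0.2381 (C=13, D=8), p = 0.561905, fail to reject H0.


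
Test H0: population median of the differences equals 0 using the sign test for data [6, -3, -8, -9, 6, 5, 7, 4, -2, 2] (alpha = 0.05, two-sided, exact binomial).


Step 1: Discard zero differences. Original n = 10; n_eff = number of nonzero differences = 10.
Nonzero differences (with sign): +6, -3, -8, -9, +6, +5, +7, +4, -2, +2
Step 2: Count signs: positive = 6, negative = 4.
Step 3: Under H0: P(positive) = 0.5, so the number of positives S ~ Bin(10, 0.5).
Step 4: Two-sided exact p-value = sum of Bin(10,0.5) probabilities at or below the observed probability = 0.753906.
Step 5: alpha = 0.05. fail to reject H0.

n_eff = 10, pos = 6, neg = 4, p = 0.753906, fail to reject H0.


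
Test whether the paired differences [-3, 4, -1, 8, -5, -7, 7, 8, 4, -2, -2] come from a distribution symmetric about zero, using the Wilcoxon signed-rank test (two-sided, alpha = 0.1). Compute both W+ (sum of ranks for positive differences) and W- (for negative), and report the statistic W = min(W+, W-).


Step 1: Drop any zero differences (none here) and take |d_i|.
|d| = [3, 4, 1, 8, 5, 7, 7, 8, 4, 2, 2]
Step 2: Midrank |d_i| (ties get averaged ranks).
ranks: |3|->4, |4|->5.5, |1|->1, |8|->10.5, |5|->7, |7|->8.5, |7|->8.5, |8|->10.5, |4|->5.5, |2|->2.5, |2|->2.5
Step 3: Attach original signs; sum ranks with positive sign and with negative sign.
W+ = 5.5 + 10.5 + 8.5 + 10.5 + 5.5 = 40.5
W- = 4 + 1 + 7 + 8.5 + 2.5 + 2.5 = 25.5
(Check: W+ + W- = 66 should equal n(n+1)/2 = 66.)
Step 4: Test statistic W = min(W+, W-) = 25.5.
Step 5: Ties in |d|, so use the tie-corrected normal approximation.
        E[W] = n(n+1)/4 = 11*12/4 = 33.
        Tie groups: |d|=2 (t=2), |d|=4 (t=2), |d|=7 (t=2), |d|=8 (t=2); sum(t^3 - t) = 24.
        Var[W] = n(n+1)(2n+1)/24 - sum(t^3-t)/48 = 3036/24 - 24/48 = 126.
        z = (W - E[W]) / sqrt(Var[W]) = (25.5 - 33) / 11.2250 = -0.6682.
        Two-sided p = 2*Phi(z) = 0.504036.
Step 6: alpha = 0.1. fail to reject H0.

W+ = 40.5, W- = 25.5, W = min = 25.5, p = 0.504036, fail to reject H0.


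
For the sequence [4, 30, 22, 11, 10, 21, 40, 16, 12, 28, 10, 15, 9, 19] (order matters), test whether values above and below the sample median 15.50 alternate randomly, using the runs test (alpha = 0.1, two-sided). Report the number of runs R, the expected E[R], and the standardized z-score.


Step 1: Compute median = 15.50; label A = above, B = below.
Labels in order: BAABBAAABABBBA  (n_A = 7, n_B = 7)
Step 2: Count runs R = 8.
Step 3: Under H0 (random ordering), E[R] = 2*n_A*n_B/(n_A+n_B) + 1 = 2*7*7/14 + 1 = 8.0000.
        Var[R] = 2*n_A*n_B*(2*n_A*n_B - n_A - n_B) / ((n_A+n_B)^2 * (n_A+n_B-1)) = 8232/2548 = 3.2308.
        SD[R] = 1.7974.
Step 4: R = E[R], so z = 0 with no continuity correction.
Step 5: Two-sided p-value via normal approximation = 2*(1 - Phi(|z|)) = 1.000000.
Step 6: alpha = 0.1. fail to reject H0.

R = 8, z = 0.0000, p = 1.000000, fail to reject H0.


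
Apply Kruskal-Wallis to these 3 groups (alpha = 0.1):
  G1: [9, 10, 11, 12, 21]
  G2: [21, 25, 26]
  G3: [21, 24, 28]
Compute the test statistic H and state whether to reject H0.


Step 1: Combine all N = 11 observations and assign midranks.
sorted (value, group, rank): (9,G1,1), (10,G1,2), (11,G1,3), (12,G1,4), (21,G1,6), (21,G2,6), (21,G3,6), (24,G3,8), (25,G2,9), (26,G2,10), (28,G3,11)
Step 2: Sum ranks within each group.
R_1 = 16 (n_1 = 5)
R_2 = 25 (n_2 = 3)
R_3 = 25 (n_3 = 3)
Step 3: H = 12/(N(N+1)) * sum(R_i^2/n_i) - 3(N+1)
     = 12/(11*12) * (16^2/5 + 25^2/3 + 25^2/3) - 3*12
     = 0.090909 * 467.867 - 36
     = 6.533333.
Step 4: Ties present; correction factor C = 1 - 24/(11^3 - 11) = 0.981818. Corrected H = 6.533333 / 0.981818 = 6.654321.
Step 5: Under H0, H ~ chi^2(2); p-value = 0.035895.
Step 6: alpha = 0.1. reject H0.

H = 6.6543, df = 2, p = 0.035895, reject H0.


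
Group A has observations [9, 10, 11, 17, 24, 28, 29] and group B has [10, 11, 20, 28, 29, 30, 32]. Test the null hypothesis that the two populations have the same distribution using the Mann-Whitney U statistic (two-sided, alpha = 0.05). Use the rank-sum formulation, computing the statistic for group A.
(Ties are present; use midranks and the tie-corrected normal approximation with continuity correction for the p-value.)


Step 1: Combine and sort all 14 observations; assign midranks.
sorted (value, group): (9,X), (10,X), (10,Y), (11,X), (11,Y), (17,X), (20,Y), (24,X), (28,X), (28,Y), (29,X), (29,Y), (30,Y), (32,Y)
ranks: 9->1, 10->2.5, 10->2.5, 11->4.5, 11->4.5, 17->6, 20->7, 24->8, 28->9.5, 28->9.5, 29->11.5, 29->11.5, 30->13, 32->14
Step 2: Rank sum for X: R1 = 1 + 2.5 + 4.5 + 6 + 8 + 9.5 + 11.5 = 43.
Step 3: U_X = R1 - n1(n1+1)/2 = 43 - 7*8/2 = 43 - 28 = 15.
       U_Y = n1*n2 - U_X = 49 - 15 = 34.
Step 4: Ties are present, so use the tie-corrected normal approximation (with continuity correction) for the p-value.
Step 5: p-value = 0.248063; compare to alpha = 0.05. fail to reject H0.

U_X = 15, p = 0.248063, fail to reject H0 at alpha = 0.05.


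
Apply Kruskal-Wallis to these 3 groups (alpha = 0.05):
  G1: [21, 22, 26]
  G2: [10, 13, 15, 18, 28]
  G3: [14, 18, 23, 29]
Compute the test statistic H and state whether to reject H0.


Step 1: Combine all N = 12 observations and assign midranks.
sorted (value, group, rank): (10,G2,1), (13,G2,2), (14,G3,3), (15,G2,4), (18,G2,5.5), (18,G3,5.5), (21,G1,7), (22,G1,8), (23,G3,9), (26,G1,10), (28,G2,11), (29,G3,12)
Step 2: Sum ranks within each group.
R_1 = 25 (n_1 = 3)
R_2 = 23.5 (n_2 = 5)
R_3 = 29.5 (n_3 = 4)
Step 3: H = 12/(N(N+1)) * sum(R_i^2/n_i) - 3(N+1)
     = 12/(12*13) * (25^2/3 + 23.5^2/5 + 29.5^2/4) - 3*13
     = 0.076923 * 536.346 - 39
     = 2.257372.
Step 4: Ties present; correction factor C = 1 - 6/(12^3 - 12) = 0.996503. Corrected H = 2.257372 / 0.996503 = 2.265292.
Step 5: Under H0, H ~ chi^2(2); p-value = 0.322180.
Step 6: alpha = 0.05. fail to reject H0.

H = 2.2653, df = 2, p = 0.322180, fail to reject H0.


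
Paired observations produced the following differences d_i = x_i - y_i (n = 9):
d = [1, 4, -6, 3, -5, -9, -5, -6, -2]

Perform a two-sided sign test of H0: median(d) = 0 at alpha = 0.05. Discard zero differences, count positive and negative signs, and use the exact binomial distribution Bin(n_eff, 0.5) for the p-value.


Step 1: Discard zero differences. Original n = 9; n_eff = number of nonzero differences = 9.
Nonzero differences (with sign): +1, +4, -6, +3, -5, -9, -5, -6, -2
Step 2: Count signs: positive = 3, negative = 6.
Step 3: Under H0: P(positive) = 0.5, so the number of positives S ~ Bin(9, 0.5).
Step 4: Two-sided exact p-value = sum of Bin(9,0.5) probabilities at or below the observed probability = 0.507812.
Step 5: alpha = 0.05. fail to reject H0.

n_eff = 9, pos = 3, neg = 6, p = 0.507812, fail to reject H0.


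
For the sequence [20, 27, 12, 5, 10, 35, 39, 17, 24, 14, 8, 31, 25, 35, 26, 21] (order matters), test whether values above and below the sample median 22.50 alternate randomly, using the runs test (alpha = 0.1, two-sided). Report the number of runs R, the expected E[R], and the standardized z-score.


Step 1: Compute median = 22.50; label A = above, B = below.
Labels in order: BABBBAABABBAAAAB  (n_A = 8, n_B = 8)
Step 2: Count runs R = 9.
Step 3: Under H0 (random ordering), E[R] = 2*n_A*n_B/(n_A+n_B) + 1 = 2*8*8/16 + 1 = 9.0000.
        Var[R] = 2*n_A*n_B*(2*n_A*n_B - n_A - n_B) / ((n_A+n_B)^2 * (n_A+n_B-1)) = 14336/3840 = 3.7333.
        SD[R] = 1.9322.
Step 4: R = E[R], so z = 0 with no continuity correction.
Step 5: Two-sided p-value via normal approximation = 2*(1 - Phi(|z|)) = 1.000000.
Step 6: alpha = 0.1. fail to reject H0.

R = 9, z = 0.0000, p = 1.000000, fail to reject H0.


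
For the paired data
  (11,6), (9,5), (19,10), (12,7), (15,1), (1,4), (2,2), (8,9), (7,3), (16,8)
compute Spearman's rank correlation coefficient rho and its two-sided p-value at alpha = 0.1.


Step 1: Rank x and y separately (midranks; no ties here).
rank(x): 11->6, 9->5, 19->10, 12->7, 15->8, 1->1, 2->2, 8->4, 7->3, 16->9
rank(y): 6->6, 5->5, 10->10, 7->7, 1->1, 4->4, 2->2, 9->9, 3->3, 8->8
Step 2: d_i = R_x(i) - R_y(i); compute d_i^2.
  (6-6)^2=0, (5-5)^2=0, (10-10)^2=0, (7-7)^2=0, (8-1)^2=49, (1-4)^2=9, (2-2)^2=0, (4-9)^2=25, (3-3)^2=0, (9-8)^2=1
sum(d^2) = 84.
Step 3: rho = 1 - 6*84 / (10*(10^2 - 1)) = 1 - 504/990 = 0.490909.
Step 4: Under H0, t = rho * sqrt((n-2)/(1-rho^2)) = 1.5938 ~ t(8).
Step 5: Two-sided p-value from the t-distribution with 8 df = 0.149656.
Step 6: alpha = 0.1. fail to reject H0.

rho = 0.4909, p = 0.149656, fail to reject H0 at alpha = 0.1.


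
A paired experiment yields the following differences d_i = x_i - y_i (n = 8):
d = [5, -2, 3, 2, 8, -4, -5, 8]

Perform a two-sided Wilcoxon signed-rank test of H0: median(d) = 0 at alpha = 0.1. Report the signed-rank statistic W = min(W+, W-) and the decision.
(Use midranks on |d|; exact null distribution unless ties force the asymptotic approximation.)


Step 1: Drop any zero differences (none here) and take |d_i|.
|d| = [5, 2, 3, 2, 8, 4, 5, 8]
Step 2: Midrank |d_i| (ties get averaged ranks).
ranks: |5|->5.5, |2|->1.5, |3|->3, |2|->1.5, |8|->7.5, |4|->4, |5|->5.5, |8|->7.5
Step 3: Attach original signs; sum ranks with positive sign and with negative sign.
W+ = 5.5 + 3 + 1.5 + 7.5 + 7.5 = 25
W- = 1.5 + 4 + 5.5 = 11
(Check: W+ + W- = 36 should equal n(n+1)/2 = 36.)
Step 4: Test statistic W = min(W+, W-) = 11.
Step 5: Ties in |d|, so use the tie-corrected normal approximation.
        E[W] = n(n+1)/4 = 8*9/4 = 18.
        Tie groups: |d|=2 (t=2), |d|=5 (t=2), |d|=8 (t=2); sum(t^3 - t) = 18.
        Var[W] = n(n+1)(2n+1)/24 - sum(t^3-t)/48 = 1224/24 - 18/48 = 50.625.
        z = (W - E[W]) / sqrt(Var[W]) = (11 - 18) / 7.1151 = -0.9838.
        Two-sided p = 2*Phi(z) = 0.325204.
Step 6: alpha = 0.1. fail to reject H0.

W+ = 25, W- = 11, W = min = 11, p = 0.325204, fail to reject H0.


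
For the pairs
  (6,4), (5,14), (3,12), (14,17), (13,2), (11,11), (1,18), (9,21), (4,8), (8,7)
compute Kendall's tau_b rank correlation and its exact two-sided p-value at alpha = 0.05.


Step 1: Enumerate the 45 unordered pairs (i,j) with i<j and classify each by sign(x_j-x_i) * sign(y_j-y_i).
  (1,2):dx=-1,dy=+10->D; (1,3):dx=-3,dy=+8->D; (1,4):dx=+8,dy=+13->C; (1,5):dx=+7,dy=-2->D
  (1,6):dx=+5,dy=+7->C; (1,7):dx=-5,dy=+14->D; (1,8):dx=+3,dy=+17->C; (1,9):dx=-2,dy=+4->D
  (1,10):dx=+2,dy=+3->C; (2,3):dx=-2,dy=-2->C; (2,4):dx=+9,dy=+3->C; (2,5):dx=+8,dy=-12->D
  (2,6):dx=+6,dy=-3->D; (2,7):dx=-4,dy=+4->D; (2,8):dx=+4,dy=+7->C; (2,9):dx=-1,dy=-6->C
  (2,10):dx=+3,dy=-7->D; (3,4):dx=+11,dy=+5->C; (3,5):dx=+10,dy=-10->D; (3,6):dx=+8,dy=-1->D
  (3,7):dx=-2,dy=+6->D; (3,8):dx=+6,dy=+9->C; (3,9):dx=+1,dy=-4->D; (3,10):dx=+5,dy=-5->D
  (4,5):dx=-1,dy=-15->C; (4,6):dx=-3,dy=-6->C; (4,7):dx=-13,dy=+1->D; (4,8):dx=-5,dy=+4->D
  (4,9):dx=-10,dy=-9->C; (4,10):dx=-6,dy=-10->C; (5,6):dx=-2,dy=+9->D; (5,7):dx=-12,dy=+16->D
  (5,8):dx=-4,dy=+19->D; (5,9):dx=-9,dy=+6->D; (5,10):dx=-5,dy=+5->D; (6,7):dx=-10,dy=+7->D
  (6,8):dx=-2,dy=+10->D; (6,9):dx=-7,dy=-3->C; (6,10):dx=-3,dy=-4->C; (7,8):dx=+8,dy=+3->C
  (7,9):dx=+3,dy=-10->D; (7,10):dx=+7,dy=-11->D; (8,9):dx=-5,dy=-13->C; (8,10):dx=-1,dy=-14->C
  (9,10):dx=+4,dy=-1->D
Step 2: C = 19, D = 26, total pairs = 45.
Step 3: tau = (C - D)/(n(n-1)/2) = (19 - 26)/45 = -0.155556.
Step 4: Exact two-sided p-value (enumerate n! = 3628800 permutations of y under H0): p = 0.600654.
Step 5: alpha = 0.05. fail to reject H0.

tau_b = -0.1556 (C=19, D=26), p = 0.600654, fail to reject H0.


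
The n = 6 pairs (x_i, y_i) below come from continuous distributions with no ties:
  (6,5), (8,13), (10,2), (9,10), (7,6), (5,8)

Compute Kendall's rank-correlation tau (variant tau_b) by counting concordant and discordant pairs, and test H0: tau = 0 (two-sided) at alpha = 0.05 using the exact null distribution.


Step 1: Enumerate the 15 unordered pairs (i,j) with i<j and classify each by sign(x_j-x_i) * sign(y_j-y_i).
  (1,2):dx=+2,dy=+8->C; (1,3):dx=+4,dy=-3->D; (1,4):dx=+3,dy=+5->C; (1,5):dx=+1,dy=+1->C
  (1,6):dx=-1,dy=+3->D; (2,3):dx=+2,dy=-11->D; (2,4):dx=+1,dy=-3->D; (2,5):dx=-1,dy=-7->C
  (2,6):dx=-3,dy=-5->C; (3,4):dx=-1,dy=+8->D; (3,5):dx=-3,dy=+4->D; (3,6):dx=-5,dy=+6->D
  (4,5):dx=-2,dy=-4->C; (4,6):dx=-4,dy=-2->C; (5,6):dx=-2,dy=+2->D
Step 2: C = 7, D = 8, total pairs = 15.
Step 3: tau = (C - D)/(n(n-1)/2) = (7 - 8)/15 = -0.066667.
Step 4: Exact two-sided p-value (enumerate n! = 720 permutations of y under H0): p = 1.000000.
Step 5: alpha = 0.05. fail to reject H0.

tau_b = -0.0667 (C=7, D=8), p = 1.000000, fail to reject H0.


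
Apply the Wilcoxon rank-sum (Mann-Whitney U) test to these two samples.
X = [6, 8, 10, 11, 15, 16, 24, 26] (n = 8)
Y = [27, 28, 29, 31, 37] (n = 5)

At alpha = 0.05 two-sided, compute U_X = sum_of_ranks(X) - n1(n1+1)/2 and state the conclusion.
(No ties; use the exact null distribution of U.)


Step 1: Combine and sort all 13 observations; assign midranks.
sorted (value, group): (6,X), (8,X), (10,X), (11,X), (15,X), (16,X), (24,X), (26,X), (27,Y), (28,Y), (29,Y), (31,Y), (37,Y)
ranks: 6->1, 8->2, 10->3, 11->4, 15->5, 16->6, 24->7, 26->8, 27->9, 28->10, 29->11, 31->12, 37->13
Step 2: Rank sum for X: R1 = 1 + 2 + 3 + 4 + 5 + 6 + 7 + 8 = 36.
Step 3: U_X = R1 - n1(n1+1)/2 = 36 - 8*9/2 = 36 - 36 = 0.
       U_Y = n1*n2 - U_X = 40 - 0 = 40.
Step 4: No ties, so the exact null distribution of U (based on enumerating the C(13,8) = 1287 equally likely rank assignments) gives the two-sided p-value.
Step 5: p-value = 0.001554; compare to alpha = 0.05. reject H0.

U_X = 0, p = 0.001554, reject H0 at alpha = 0.05.


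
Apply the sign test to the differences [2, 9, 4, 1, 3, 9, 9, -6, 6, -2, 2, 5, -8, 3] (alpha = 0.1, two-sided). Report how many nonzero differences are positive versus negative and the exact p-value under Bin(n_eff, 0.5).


Step 1: Discard zero differences. Original n = 14; n_eff = number of nonzero differences = 14.
Nonzero differences (with sign): +2, +9, +4, +1, +3, +9, +9, -6, +6, -2, +2, +5, -8, +3
Step 2: Count signs: positive = 11, negative = 3.
Step 3: Under H0: P(positive) = 0.5, so the number of positives S ~ Bin(14, 0.5).
Step 4: Two-sided exact p-value = sum of Bin(14,0.5) probabilities at or below the observed probability = 0.057373.
Step 5: alpha = 0.1. reject H0.

n_eff = 14, pos = 11, neg = 3, p = 0.057373, reject H0.


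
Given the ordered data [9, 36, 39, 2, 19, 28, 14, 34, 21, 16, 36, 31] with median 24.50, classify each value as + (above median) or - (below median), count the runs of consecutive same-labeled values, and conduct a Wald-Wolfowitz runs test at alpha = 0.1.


Step 1: Compute median = 24.50; label A = above, B = below.
Labels in order: BAABBABABBAA  (n_A = 6, n_B = 6)
Step 2: Count runs R = 8.
Step 3: Under H0 (random ordering), E[R] = 2*n_A*n_B/(n_A+n_B) + 1 = 2*6*6/12 + 1 = 7.0000.
        Var[R] = 2*n_A*n_B*(2*n_A*n_B - n_A - n_B) / ((n_A+n_B)^2 * (n_A+n_B-1)) = 4320/1584 = 2.7273.
        SD[R] = 1.6514.
Step 4: Continuity-corrected z = (R - 0.5 - E[R]) / SD[R] = (8 - 0.5 - 7.0000) / 1.6514 = 0.3028.
Step 5: Two-sided p-value via normal approximation = 2*(1 - Phi(|z|)) = 0.762069.
Step 6: alpha = 0.1. fail to reject H0.

R = 8, z = 0.3028, p = 0.762069, fail to reject H0.


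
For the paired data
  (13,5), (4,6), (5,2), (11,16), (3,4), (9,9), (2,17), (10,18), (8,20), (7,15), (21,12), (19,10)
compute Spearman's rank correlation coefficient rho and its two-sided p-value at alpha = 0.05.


Step 1: Rank x and y separately (midranks; no ties here).
rank(x): 13->10, 4->3, 5->4, 11->9, 3->2, 9->7, 2->1, 10->8, 8->6, 7->5, 21->12, 19->11
rank(y): 5->3, 6->4, 2->1, 16->9, 4->2, 9->5, 17->10, 18->11, 20->12, 15->8, 12->7, 10->6
Step 2: d_i = R_x(i) - R_y(i); compute d_i^2.
  (10-3)^2=49, (3-4)^2=1, (4-1)^2=9, (9-9)^2=0, (2-2)^2=0, (7-5)^2=4, (1-10)^2=81, (8-11)^2=9, (6-12)^2=36, (5-8)^2=9, (12-7)^2=25, (11-6)^2=25
sum(d^2) = 248.
Step 3: rho = 1 - 6*248 / (12*(12^2 - 1)) = 1 - 1488/1716 = 0.132867.
Step 4: Under H0, t = rho * sqrt((n-2)/(1-rho^2)) = 0.4239 ~ t(10).
Step 5: Two-sided p-value from the t-distribution with 10 df = 0.680598.
Step 6: alpha = 0.05. fail to reject H0.

rho = 0.1329, p = 0.680598, fail to reject H0 at alpha = 0.05.


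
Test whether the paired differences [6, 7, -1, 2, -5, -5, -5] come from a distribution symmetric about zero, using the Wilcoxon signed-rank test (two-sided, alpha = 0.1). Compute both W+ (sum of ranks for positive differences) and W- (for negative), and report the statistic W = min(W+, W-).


Step 1: Drop any zero differences (none here) and take |d_i|.
|d| = [6, 7, 1, 2, 5, 5, 5]
Step 2: Midrank |d_i| (ties get averaged ranks).
ranks: |6|->6, |7|->7, |1|->1, |2|->2, |5|->4, |5|->4, |5|->4
Step 3: Attach original signs; sum ranks with positive sign and with negative sign.
W+ = 6 + 7 + 2 = 15
W- = 1 + 4 + 4 + 4 = 13
(Check: W+ + W- = 28 should equal n(n+1)/2 = 28.)
Step 4: Test statistic W = min(W+, W-) = 13.
Step 5: Ties in |d|, so use the tie-corrected normal approximation.
        E[W] = n(n+1)/4 = 7*8/4 = 14.
        Tie groups: |d|=5 (t=3); sum(t^3 - t) = 24.
        Var[W] = n(n+1)(2n+1)/24 - sum(t^3-t)/48 = 840/24 - 24/48 = 34.5.
        z = (W - E[W]) / sqrt(Var[W]) = (13 - 14) / 5.8737 = -0.1703.
        Two-sided p = 2*Phi(z) = 0.864813.
Step 6: alpha = 0.1. fail to reject H0.

W+ = 15, W- = 13, W = min = 13, p = 0.864813, fail to reject H0.


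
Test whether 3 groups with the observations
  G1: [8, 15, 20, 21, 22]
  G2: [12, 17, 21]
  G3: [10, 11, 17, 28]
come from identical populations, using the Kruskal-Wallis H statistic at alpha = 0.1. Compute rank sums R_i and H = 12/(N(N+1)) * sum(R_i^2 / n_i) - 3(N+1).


Step 1: Combine all N = 12 observations and assign midranks.
sorted (value, group, rank): (8,G1,1), (10,G3,2), (11,G3,3), (12,G2,4), (15,G1,5), (17,G2,6.5), (17,G3,6.5), (20,G1,8), (21,G1,9.5), (21,G2,9.5), (22,G1,11), (28,G3,12)
Step 2: Sum ranks within each group.
R_1 = 34.5 (n_1 = 5)
R_2 = 20 (n_2 = 3)
R_3 = 23.5 (n_3 = 4)
Step 3: H = 12/(N(N+1)) * sum(R_i^2/n_i) - 3(N+1)
     = 12/(12*13) * (34.5^2/5 + 20^2/3 + 23.5^2/4) - 3*13
     = 0.076923 * 509.446 - 39
     = 0.188141.
Step 4: Ties present; correction factor C = 1 - 12/(12^3 - 12) = 0.993007. Corrected H = 0.188141 / 0.993007 = 0.189466.
Step 5: Under H0, H ~ chi^2(2); p-value = 0.909616.
Step 6: alpha = 0.1. fail to reject H0.

H = 0.1895, df = 2, p = 0.909616, fail to reject H0.


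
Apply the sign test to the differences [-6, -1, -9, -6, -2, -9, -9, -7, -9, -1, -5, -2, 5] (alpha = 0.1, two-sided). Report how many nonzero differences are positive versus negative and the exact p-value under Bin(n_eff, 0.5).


Step 1: Discard zero differences. Original n = 13; n_eff = number of nonzero differences = 13.
Nonzero differences (with sign): -6, -1, -9, -6, -2, -9, -9, -7, -9, -1, -5, -2, +5
Step 2: Count signs: positive = 1, negative = 12.
Step 3: Under H0: P(positive) = 0.5, so the number of positives S ~ Bin(13, 0.5).
Step 4: Two-sided exact p-value = sum of Bin(13,0.5) probabilities at or below the observed probability = 0.003418.
Step 5: alpha = 0.1. reject H0.

n_eff = 13, pos = 1, neg = 12, p = 0.003418, reject H0.


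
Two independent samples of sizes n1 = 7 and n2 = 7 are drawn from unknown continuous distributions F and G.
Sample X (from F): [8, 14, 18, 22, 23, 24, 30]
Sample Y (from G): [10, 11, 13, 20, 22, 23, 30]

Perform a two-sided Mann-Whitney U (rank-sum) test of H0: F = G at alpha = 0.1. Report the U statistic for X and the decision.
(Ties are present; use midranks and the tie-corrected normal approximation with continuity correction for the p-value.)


Step 1: Combine and sort all 14 observations; assign midranks.
sorted (value, group): (8,X), (10,Y), (11,Y), (13,Y), (14,X), (18,X), (20,Y), (22,X), (22,Y), (23,X), (23,Y), (24,X), (30,X), (30,Y)
ranks: 8->1, 10->2, 11->3, 13->4, 14->5, 18->6, 20->7, 22->8.5, 22->8.5, 23->10.5, 23->10.5, 24->12, 30->13.5, 30->13.5
Step 2: Rank sum for X: R1 = 1 + 5 + 6 + 8.5 + 10.5 + 12 + 13.5 = 56.5.
Step 3: U_X = R1 - n1(n1+1)/2 = 56.5 - 7*8/2 = 56.5 - 28 = 28.5.
       U_Y = n1*n2 - U_X = 49 - 28.5 = 20.5.
Step 4: Ties are present, so use the tie-corrected normal approximation (with continuity correction) for the p-value.
Step 5: p-value = 0.653652; compare to alpha = 0.1. fail to reject H0.

U_X = 28.5, p = 0.653652, fail to reject H0 at alpha = 0.1.


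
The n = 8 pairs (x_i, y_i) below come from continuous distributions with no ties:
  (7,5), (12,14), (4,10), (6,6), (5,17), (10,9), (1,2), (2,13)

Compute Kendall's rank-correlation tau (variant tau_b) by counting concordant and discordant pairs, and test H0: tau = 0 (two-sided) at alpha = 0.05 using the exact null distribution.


Step 1: Enumerate the 28 unordered pairs (i,j) with i<j and classify each by sign(x_j-x_i) * sign(y_j-y_i).
  (1,2):dx=+5,dy=+9->C; (1,3):dx=-3,dy=+5->D; (1,4):dx=-1,dy=+1->D; (1,5):dx=-2,dy=+12->D
  (1,6):dx=+3,dy=+4->C; (1,7):dx=-6,dy=-3->C; (1,8):dx=-5,dy=+8->D; (2,3):dx=-8,dy=-4->C
  (2,4):dx=-6,dy=-8->C; (2,5):dx=-7,dy=+3->D; (2,6):dx=-2,dy=-5->C; (2,7):dx=-11,dy=-12->C
  (2,8):dx=-10,dy=-1->C; (3,4):dx=+2,dy=-4->D; (3,5):dx=+1,dy=+7->C; (3,6):dx=+6,dy=-1->D
  (3,7):dx=-3,dy=-8->C; (3,8):dx=-2,dy=+3->D; (4,5):dx=-1,dy=+11->D; (4,6):dx=+4,dy=+3->C
  (4,7):dx=-5,dy=-4->C; (4,8):dx=-4,dy=+7->D; (5,6):dx=+5,dy=-8->D; (5,7):dx=-4,dy=-15->C
  (5,8):dx=-3,dy=-4->C; (6,7):dx=-9,dy=-7->C; (6,8):dx=-8,dy=+4->D; (7,8):dx=+1,dy=+11->C
Step 2: C = 16, D = 12, total pairs = 28.
Step 3: tau = (C - D)/(n(n-1)/2) = (16 - 12)/28 = 0.142857.
Step 4: Exact two-sided p-value (enumerate n! = 40320 permutations of y under H0): p = 0.719544.
Step 5: alpha = 0.05. fail to reject H0.

tau_b = 0.1429 (C=16, D=12), p = 0.719544, fail to reject H0.


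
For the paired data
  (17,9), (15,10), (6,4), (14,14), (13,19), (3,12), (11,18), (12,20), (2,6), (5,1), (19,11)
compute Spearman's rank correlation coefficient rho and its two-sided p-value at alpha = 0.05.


Step 1: Rank x and y separately (midranks; no ties here).
rank(x): 17->10, 15->9, 6->4, 14->8, 13->7, 3->2, 11->5, 12->6, 2->1, 5->3, 19->11
rank(y): 9->4, 10->5, 4->2, 14->8, 19->10, 12->7, 18->9, 20->11, 6->3, 1->1, 11->6
Step 2: d_i = R_x(i) - R_y(i); compute d_i^2.
  (10-4)^2=36, (9-5)^2=16, (4-2)^2=4, (8-8)^2=0, (7-10)^2=9, (2-7)^2=25, (5-9)^2=16, (6-11)^2=25, (1-3)^2=4, (3-1)^2=4, (11-6)^2=25
sum(d^2) = 164.
Step 3: rho = 1 - 6*164 / (11*(11^2 - 1)) = 1 - 984/1320 = 0.254545.
Step 4: Under H0, t = rho * sqrt((n-2)/(1-rho^2)) = 0.7896 ~ t(9).
Step 5: Two-sided p-value from the t-distribution with 9 df = 0.450037.
Step 6: alpha = 0.05. fail to reject H0.

rho = 0.2545, p = 0.450037, fail to reject H0 at alpha = 0.05.


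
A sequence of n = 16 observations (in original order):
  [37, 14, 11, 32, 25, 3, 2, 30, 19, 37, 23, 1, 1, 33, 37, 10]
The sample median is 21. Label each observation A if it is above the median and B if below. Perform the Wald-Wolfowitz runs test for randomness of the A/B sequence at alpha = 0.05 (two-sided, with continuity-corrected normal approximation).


Step 1: Compute median = 21; label A = above, B = below.
Labels in order: ABBAABBABAABBAAB  (n_A = 8, n_B = 8)
Step 2: Count runs R = 10.
Step 3: Under H0 (random ordering), E[R] = 2*n_A*n_B/(n_A+n_B) + 1 = 2*8*8/16 + 1 = 9.0000.
        Var[R] = 2*n_A*n_B*(2*n_A*n_B - n_A - n_B) / ((n_A+n_B)^2 * (n_A+n_B-1)) = 14336/3840 = 3.7333.
        SD[R] = 1.9322.
Step 4: Continuity-corrected z = (R - 0.5 - E[R]) / SD[R] = (10 - 0.5 - 9.0000) / 1.9322 = 0.2588.
Step 5: Two-sided p-value via normal approximation = 2*(1 - Phi(|z|)) = 0.795809.
Step 6: alpha = 0.05. fail to reject H0.

R = 10, z = 0.2588, p = 0.795809, fail to reject H0.


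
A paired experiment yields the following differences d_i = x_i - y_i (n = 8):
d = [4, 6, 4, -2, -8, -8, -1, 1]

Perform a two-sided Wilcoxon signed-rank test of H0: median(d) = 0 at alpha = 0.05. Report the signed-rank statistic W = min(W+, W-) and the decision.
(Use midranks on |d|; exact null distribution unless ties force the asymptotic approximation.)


Step 1: Drop any zero differences (none here) and take |d_i|.
|d| = [4, 6, 4, 2, 8, 8, 1, 1]
Step 2: Midrank |d_i| (ties get averaged ranks).
ranks: |4|->4.5, |6|->6, |4|->4.5, |2|->3, |8|->7.5, |8|->7.5, |1|->1.5, |1|->1.5
Step 3: Attach original signs; sum ranks with positive sign and with negative sign.
W+ = 4.5 + 6 + 4.5 + 1.5 = 16.5
W- = 3 + 7.5 + 7.5 + 1.5 = 19.5
(Check: W+ + W- = 36 should equal n(n+1)/2 = 36.)
Step 4: Test statistic W = min(W+, W-) = 16.5.
Step 5: Ties in |d|, so use the tie-corrected normal approximation.
        E[W] = n(n+1)/4 = 8*9/4 = 18.
        Tie groups: |d|=1 (t=2), |d|=4 (t=2), |d|=8 (t=2); sum(t^3 - t) = 18.
        Var[W] = n(n+1)(2n+1)/24 - sum(t^3-t)/48 = 1224/24 - 18/48 = 50.625.
        z = (W - E[W]) / sqrt(Var[W]) = (16.5 - 18) / 7.1151 = -0.2108.
        Two-sided p = 2*Phi(z) = 0.833029.
Step 6: alpha = 0.05. fail to reject H0.

W+ = 16.5, W- = 19.5, W = min = 16.5, p = 0.833029, fail to reject H0.
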